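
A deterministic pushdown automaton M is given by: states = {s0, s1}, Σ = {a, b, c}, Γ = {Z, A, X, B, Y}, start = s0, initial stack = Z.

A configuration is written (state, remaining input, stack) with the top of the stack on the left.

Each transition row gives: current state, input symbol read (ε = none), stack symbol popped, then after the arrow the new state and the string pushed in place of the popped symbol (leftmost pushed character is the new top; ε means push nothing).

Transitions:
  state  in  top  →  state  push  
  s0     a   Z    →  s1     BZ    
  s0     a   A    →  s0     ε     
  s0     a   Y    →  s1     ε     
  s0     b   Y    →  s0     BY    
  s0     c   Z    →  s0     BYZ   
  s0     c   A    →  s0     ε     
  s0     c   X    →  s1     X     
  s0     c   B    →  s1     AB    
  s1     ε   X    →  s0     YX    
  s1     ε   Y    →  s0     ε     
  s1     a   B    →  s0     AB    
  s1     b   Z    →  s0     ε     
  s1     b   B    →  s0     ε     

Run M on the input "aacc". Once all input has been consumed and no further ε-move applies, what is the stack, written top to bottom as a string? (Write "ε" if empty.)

(s0, aacc, Z)
  read a, top Z: go to s1, push BZ → (s1, acc, BZ)
  read a, top B: go to s0, push AB → (s0, cc, ABZ)
  read c, top A: go to s0, push ε → (s0, c, BZ)
  read c, top B: go to s1, push AB → (s1, ε, ABZ)
All input consumed in state s1 with stack ABZ.

ABZ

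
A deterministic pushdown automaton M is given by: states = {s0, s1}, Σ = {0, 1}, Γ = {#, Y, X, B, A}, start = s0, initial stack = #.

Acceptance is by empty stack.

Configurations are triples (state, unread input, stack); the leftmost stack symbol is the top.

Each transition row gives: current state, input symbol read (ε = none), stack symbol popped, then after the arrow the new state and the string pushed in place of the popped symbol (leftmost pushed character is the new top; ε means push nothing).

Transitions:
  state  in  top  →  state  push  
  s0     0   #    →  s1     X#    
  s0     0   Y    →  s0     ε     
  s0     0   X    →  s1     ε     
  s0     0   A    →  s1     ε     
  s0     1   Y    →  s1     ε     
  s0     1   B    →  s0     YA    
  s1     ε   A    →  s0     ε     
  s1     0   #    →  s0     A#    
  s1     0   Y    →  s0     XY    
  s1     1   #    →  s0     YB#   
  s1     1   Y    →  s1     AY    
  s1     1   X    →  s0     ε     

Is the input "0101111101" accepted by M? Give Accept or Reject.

(s0, 0101111101, #)
  read 0, top #: go to s1, push X# → (s1, 101111101, X#)
  read 1, top X: go to s0, push ε → (s0, 01111101, #)
  read 0, top #: go to s1, push X# → (s1, 1111101, X#)
  read 1, top X: go to s0, push ε → (s0, 111101, #)
No transition applies at (s0, 111101, #); input not fully consumed.

Reject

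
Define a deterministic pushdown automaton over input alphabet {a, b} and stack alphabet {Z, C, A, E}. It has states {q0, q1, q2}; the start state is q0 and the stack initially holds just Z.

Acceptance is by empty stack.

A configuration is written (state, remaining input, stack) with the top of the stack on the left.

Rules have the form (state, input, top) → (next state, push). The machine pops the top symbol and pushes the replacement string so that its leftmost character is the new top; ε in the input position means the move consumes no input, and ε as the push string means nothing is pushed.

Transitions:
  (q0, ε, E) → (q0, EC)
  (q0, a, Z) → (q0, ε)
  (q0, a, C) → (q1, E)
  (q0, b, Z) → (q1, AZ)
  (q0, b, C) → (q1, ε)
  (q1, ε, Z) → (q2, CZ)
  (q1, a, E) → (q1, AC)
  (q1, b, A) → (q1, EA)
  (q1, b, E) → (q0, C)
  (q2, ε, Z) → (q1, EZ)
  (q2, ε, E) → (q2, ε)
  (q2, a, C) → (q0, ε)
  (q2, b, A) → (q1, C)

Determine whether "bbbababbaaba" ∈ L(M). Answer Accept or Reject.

(q0, bbbababbaaba, Z)
  read b, top Z: go to q1, push AZ → (q1, bbababbaaba, AZ)
  read b, top A: go to q1, push EA → (q1, bababbaaba, EAZ)
  read b, top E: go to q0, push C → (q0, ababbaaba, CAZ)
  read a, top C: go to q1, push E → (q1, babbaaba, EAZ)
  read b, top E: go to q0, push C → (q0, abbaaba, CAZ)
  read a, top C: go to q1, push E → (q1, bbaaba, EAZ)
  read b, top E: go to q0, push C → (q0, baaba, CAZ)
  read b, top C: go to q1, push ε → (q1, aaba, AZ)
No transition applies at (q1, aaba, AZ); input not fully consumed.

Reject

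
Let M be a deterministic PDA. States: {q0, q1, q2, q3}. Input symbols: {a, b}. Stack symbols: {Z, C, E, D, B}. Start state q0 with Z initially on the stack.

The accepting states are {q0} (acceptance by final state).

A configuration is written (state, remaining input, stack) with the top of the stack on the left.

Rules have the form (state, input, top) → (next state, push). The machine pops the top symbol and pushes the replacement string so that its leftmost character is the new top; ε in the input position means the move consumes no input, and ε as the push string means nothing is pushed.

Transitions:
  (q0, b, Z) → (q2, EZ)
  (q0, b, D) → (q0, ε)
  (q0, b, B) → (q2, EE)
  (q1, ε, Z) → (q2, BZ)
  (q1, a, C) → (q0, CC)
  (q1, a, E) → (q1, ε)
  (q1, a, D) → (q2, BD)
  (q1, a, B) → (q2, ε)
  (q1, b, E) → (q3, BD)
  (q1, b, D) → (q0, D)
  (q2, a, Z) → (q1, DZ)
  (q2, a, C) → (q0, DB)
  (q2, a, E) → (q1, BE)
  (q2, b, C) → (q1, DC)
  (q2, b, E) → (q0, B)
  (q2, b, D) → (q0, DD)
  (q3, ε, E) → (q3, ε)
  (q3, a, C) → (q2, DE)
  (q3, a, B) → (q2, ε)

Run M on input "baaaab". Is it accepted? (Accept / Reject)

(q0, baaaab, Z)
  read b, top Z: go to q2, push EZ → (q2, aaaab, EZ)
  read a, top E: go to q1, push BE → (q1, aaab, BEZ)
  read a, top B: go to q2, push ε → (q2, aab, EZ)
  read a, top E: go to q1, push BE → (q1, ab, BEZ)
  read a, top B: go to q2, push ε → (q2, b, EZ)
  read b, top E: go to q0, push B → (q0, ε, BZ)
All input consumed; state q0 ∈ F.

Accept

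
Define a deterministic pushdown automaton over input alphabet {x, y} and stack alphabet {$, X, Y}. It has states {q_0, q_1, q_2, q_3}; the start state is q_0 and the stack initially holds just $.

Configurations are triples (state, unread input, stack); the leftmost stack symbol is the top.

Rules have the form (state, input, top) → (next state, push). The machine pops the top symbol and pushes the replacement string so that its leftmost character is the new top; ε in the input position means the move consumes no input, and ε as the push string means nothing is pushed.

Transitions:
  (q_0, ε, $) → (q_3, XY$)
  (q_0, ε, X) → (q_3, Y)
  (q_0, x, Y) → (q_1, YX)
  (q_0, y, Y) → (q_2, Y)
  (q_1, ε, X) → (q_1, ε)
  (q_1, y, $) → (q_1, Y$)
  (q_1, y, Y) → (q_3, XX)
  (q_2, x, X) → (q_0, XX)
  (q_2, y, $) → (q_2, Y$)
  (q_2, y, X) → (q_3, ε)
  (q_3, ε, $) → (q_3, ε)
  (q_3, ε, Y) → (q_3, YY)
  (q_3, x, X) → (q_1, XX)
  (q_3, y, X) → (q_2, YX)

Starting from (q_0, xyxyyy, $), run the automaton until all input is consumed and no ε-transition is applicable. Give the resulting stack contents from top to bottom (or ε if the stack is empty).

YXX$

(q_0, xyxyyy, $)
  ε-move, top $: go to q_3, push XY$ → (q_3, xyxyyy, XY$)
  read x, top X: go to q_1, push XX → (q_1, yxyyy, XXY$)
  ε-move, top X: go to q_1, push ε → (q_1, yxyyy, XY$)
  ε-move, top X: go to q_1, push ε → (q_1, yxyyy, Y$)
  read y, top Y: go to q_3, push XX → (q_3, xyyy, XX$)
  read x, top X: go to q_1, push XX → (q_1, yyy, XXX$)
  ε-move, top X: go to q_1, push ε → (q_1, yyy, XX$)
  ε-move, top X: go to q_1, push ε → (q_1, yyy, X$)
  ε-move, top X: go to q_1, push ε → (q_1, yyy, $)
  read y, top $: go to q_1, push Y$ → (q_1, yy, Y$)
  read y, top Y: go to q_3, push XX → (q_3, y, XX$)
  read y, top X: go to q_2, push YX → (q_2, ε, YXX$)
All input consumed in state q_2 with stack YXX$.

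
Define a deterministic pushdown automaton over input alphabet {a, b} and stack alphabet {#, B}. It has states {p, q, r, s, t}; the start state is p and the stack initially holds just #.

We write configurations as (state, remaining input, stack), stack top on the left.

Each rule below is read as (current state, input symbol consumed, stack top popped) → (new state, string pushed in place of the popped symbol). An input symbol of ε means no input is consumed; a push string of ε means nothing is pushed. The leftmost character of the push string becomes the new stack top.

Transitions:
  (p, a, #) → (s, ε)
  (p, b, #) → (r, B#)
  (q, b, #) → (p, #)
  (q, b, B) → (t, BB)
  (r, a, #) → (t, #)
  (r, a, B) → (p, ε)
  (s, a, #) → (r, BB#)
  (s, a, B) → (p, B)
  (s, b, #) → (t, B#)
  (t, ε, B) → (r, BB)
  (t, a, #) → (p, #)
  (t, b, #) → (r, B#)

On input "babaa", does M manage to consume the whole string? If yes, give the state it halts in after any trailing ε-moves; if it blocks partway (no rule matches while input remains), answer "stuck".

s

(p, babaa, #)
  read b, top #: go to r, push B# → (r, abaa, B#)
  read a, top B: go to p, push ε → (p, baa, #)
  read b, top #: go to r, push B# → (r, aa, B#)
  read a, top B: go to p, push ε → (p, a, #)
  read a, top #: go to s, push ε → (s, ε, ε)
All input consumed; M is in state s.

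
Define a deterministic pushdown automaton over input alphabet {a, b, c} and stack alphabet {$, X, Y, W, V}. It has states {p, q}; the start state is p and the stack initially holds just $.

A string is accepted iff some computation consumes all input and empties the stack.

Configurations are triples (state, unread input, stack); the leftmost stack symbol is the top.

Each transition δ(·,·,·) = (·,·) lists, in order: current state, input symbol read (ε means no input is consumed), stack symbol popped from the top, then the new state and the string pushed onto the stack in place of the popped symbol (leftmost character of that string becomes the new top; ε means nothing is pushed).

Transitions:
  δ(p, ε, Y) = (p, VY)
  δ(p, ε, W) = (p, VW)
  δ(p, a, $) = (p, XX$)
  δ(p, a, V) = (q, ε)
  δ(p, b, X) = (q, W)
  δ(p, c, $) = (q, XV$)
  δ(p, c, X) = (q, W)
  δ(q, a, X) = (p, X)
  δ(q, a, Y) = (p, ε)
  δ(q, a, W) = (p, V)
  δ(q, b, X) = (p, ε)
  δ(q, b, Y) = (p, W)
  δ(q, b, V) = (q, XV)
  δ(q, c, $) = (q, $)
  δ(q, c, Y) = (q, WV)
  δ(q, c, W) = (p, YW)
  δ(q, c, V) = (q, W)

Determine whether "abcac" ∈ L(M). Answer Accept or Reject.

Reject

(p, abcac, $)
  read a, top $: go to p, push XX$ → (p, bcac, XX$)
  read b, top X: go to q, push W → (q, cac, WX$)
  read c, top W: go to p, push YW → (p, ac, YWX$)
  ε-move, top Y: go to p, push VY → (p, ac, VYWX$)
  read a, top V: go to q, push ε → (q, c, YWX$)
  read c, top Y: go to q, push WV → (q, ε, WVWX$)
All input consumed; stack is WVWX$, not empty, and no further ε-move applies.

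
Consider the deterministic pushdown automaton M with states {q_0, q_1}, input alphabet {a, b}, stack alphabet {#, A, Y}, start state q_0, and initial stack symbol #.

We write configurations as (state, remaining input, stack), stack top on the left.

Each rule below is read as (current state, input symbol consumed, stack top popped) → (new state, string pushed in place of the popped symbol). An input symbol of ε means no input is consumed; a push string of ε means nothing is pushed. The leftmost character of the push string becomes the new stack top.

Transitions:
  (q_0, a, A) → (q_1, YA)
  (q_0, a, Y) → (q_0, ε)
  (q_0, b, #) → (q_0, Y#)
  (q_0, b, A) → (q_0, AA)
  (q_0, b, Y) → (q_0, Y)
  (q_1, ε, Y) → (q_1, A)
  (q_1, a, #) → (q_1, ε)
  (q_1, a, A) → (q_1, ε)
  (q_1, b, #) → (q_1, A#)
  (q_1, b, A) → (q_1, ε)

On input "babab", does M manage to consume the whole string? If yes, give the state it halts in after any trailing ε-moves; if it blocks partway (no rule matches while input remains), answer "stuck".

q_0

(q_0, babab, #) ⊢ (q_0, abab, Y#) ⊢ (q_0, bab, #) ⊢ (q_0, ab, Y#) ⊢ (q_0, b, #) ⊢ (q_0, ε, Y#)
All input consumed; M is in state q_0.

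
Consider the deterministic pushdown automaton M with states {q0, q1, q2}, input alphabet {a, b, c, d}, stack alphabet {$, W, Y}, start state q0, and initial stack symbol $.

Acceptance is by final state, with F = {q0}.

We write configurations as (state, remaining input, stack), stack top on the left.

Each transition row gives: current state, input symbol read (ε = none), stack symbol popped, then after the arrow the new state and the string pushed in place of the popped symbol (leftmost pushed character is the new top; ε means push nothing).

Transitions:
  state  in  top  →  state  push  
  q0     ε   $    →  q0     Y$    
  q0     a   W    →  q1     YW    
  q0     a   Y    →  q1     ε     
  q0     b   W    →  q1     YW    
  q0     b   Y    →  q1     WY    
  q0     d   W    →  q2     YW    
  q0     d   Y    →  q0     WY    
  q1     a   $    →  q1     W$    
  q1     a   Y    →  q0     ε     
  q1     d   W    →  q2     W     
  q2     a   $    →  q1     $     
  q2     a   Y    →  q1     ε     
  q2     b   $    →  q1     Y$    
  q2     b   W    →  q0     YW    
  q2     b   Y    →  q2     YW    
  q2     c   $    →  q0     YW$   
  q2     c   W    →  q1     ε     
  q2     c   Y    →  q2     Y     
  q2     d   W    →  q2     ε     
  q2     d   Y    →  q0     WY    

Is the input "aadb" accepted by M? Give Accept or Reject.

(q0, aadb, $)
  ε-move, top $: go to q0, push Y$ → (q0, aadb, Y$)
  read a, top Y: go to q1, push ε → (q1, adb, $)
  read a, top $: go to q1, push W$ → (q1, db, W$)
  read d, top W: go to q2, push W → (q2, b, W$)
  read b, top W: go to q0, push YW → (q0, ε, YW$)
All input consumed; state q0 ∈ F.

Accept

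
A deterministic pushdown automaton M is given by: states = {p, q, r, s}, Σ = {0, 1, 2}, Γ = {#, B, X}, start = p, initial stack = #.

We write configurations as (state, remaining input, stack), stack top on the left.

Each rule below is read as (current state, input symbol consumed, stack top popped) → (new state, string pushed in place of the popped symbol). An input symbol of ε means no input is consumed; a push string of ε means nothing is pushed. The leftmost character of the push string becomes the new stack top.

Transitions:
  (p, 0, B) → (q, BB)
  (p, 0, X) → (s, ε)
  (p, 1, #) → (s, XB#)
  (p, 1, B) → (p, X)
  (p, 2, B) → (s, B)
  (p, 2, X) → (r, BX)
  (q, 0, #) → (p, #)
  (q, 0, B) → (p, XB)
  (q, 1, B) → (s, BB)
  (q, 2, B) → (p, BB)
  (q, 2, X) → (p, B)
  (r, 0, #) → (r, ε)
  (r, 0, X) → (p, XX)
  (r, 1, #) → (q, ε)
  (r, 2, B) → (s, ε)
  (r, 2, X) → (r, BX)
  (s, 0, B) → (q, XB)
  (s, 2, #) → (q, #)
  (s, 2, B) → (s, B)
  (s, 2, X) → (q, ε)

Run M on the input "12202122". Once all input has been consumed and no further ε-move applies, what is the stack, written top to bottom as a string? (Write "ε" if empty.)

XBBB#

(p, 12202122, #)
  read 1, top #: go to s, push XB# → (s, 2202122, XB#)
  read 2, top X: go to q, push ε → (q, 202122, B#)
  read 2, top B: go to p, push BB → (p, 02122, BB#)
  read 0, top B: go to q, push BB → (q, 2122, BBB#)
  read 2, top B: go to p, push BB → (p, 122, BBBB#)
  read 1, top B: go to p, push X → (p, 22, XBBB#)
  read 2, top X: go to r, push BX → (r, 2, BXBBB#)
  read 2, top B: go to s, push ε → (s, ε, XBBB#)
All input consumed in state s with stack XBBB#.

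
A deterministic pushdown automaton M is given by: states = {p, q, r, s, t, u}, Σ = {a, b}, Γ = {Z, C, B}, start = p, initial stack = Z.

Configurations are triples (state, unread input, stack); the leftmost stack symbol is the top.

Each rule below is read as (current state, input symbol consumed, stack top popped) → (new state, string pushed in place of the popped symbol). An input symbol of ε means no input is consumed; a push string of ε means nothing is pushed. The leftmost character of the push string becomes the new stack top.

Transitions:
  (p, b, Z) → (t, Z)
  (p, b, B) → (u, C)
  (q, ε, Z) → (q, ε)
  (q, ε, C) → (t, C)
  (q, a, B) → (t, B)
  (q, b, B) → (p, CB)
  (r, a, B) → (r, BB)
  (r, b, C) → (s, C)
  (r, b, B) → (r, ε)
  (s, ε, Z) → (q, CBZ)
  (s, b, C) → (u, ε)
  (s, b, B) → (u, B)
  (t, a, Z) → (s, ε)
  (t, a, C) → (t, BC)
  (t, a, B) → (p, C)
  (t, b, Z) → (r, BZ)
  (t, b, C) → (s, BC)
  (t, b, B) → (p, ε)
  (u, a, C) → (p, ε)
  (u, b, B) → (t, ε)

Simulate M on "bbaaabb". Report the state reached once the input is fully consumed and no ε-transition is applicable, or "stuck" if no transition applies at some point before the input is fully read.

(p, bbaaabb, Z)
  read b, top Z: go to t, push Z → (t, baaabb, Z)
  read b, top Z: go to r, push BZ → (r, aaabb, BZ)
  read a, top B: go to r, push BB → (r, aabb, BBZ)
  read a, top B: go to r, push BB → (r, abb, BBBZ)
  read a, top B: go to r, push BB → (r, bb, BBBBZ)
  read b, top B: go to r, push ε → (r, b, BBBZ)
  read b, top B: go to r, push ε → (r, ε, BBZ)
All input consumed; M is in state r.

r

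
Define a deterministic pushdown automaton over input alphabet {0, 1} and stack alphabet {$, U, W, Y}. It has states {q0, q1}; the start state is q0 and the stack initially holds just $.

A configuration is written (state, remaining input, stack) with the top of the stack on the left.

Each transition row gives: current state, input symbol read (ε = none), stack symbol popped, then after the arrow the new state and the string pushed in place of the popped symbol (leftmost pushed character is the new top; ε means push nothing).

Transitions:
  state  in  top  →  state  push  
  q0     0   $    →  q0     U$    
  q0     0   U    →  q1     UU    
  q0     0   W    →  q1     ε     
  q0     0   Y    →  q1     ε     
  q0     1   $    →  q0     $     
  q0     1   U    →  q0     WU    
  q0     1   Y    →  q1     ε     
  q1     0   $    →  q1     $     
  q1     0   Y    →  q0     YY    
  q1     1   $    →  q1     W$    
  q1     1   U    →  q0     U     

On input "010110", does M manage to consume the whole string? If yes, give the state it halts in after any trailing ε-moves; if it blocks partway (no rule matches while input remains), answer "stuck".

q1

(q0, 010110, $) ⊢ (q0, 10110, U$) ⊢ (q0, 0110, WU$) ⊢ (q1, 110, U$) ⊢ (q0, 10, U$) ⊢ (q0, 0, WU$) ⊢ (q1, ε, U$)
All input consumed; M is in state q1.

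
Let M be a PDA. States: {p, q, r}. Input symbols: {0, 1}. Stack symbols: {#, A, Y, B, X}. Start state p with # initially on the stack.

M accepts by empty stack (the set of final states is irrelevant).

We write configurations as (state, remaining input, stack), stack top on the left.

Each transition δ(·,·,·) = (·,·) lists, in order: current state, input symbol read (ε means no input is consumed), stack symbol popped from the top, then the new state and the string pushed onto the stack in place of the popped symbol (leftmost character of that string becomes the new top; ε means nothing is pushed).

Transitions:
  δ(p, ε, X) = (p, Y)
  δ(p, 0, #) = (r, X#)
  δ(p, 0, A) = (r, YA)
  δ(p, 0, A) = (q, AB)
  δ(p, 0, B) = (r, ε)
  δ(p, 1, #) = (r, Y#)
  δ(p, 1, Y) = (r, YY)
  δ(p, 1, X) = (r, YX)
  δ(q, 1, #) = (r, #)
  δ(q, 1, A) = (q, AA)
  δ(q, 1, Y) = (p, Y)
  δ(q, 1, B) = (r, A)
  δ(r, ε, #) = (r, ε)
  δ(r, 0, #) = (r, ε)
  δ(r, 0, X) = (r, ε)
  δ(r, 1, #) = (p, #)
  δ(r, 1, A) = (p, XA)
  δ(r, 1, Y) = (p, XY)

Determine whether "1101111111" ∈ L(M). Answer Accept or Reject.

Reject

No computation consumes all input and empties the stack.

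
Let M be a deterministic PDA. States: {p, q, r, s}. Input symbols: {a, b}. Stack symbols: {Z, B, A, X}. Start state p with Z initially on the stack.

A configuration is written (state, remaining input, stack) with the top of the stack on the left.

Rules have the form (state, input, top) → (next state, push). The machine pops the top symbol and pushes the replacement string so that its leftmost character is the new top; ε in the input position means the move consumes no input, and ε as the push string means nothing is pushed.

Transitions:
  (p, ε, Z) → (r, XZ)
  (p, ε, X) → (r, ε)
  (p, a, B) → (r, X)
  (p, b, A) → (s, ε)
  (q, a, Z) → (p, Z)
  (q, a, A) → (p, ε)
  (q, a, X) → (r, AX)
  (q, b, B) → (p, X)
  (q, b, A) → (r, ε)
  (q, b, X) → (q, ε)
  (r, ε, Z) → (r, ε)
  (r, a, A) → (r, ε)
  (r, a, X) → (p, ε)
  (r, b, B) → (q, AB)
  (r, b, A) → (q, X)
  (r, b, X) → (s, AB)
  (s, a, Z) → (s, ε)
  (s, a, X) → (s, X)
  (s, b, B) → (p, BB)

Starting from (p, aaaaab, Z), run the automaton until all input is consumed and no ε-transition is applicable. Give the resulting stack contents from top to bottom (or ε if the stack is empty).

(p, aaaaab, Z)
  ε-move, top Z: go to r, push XZ → (r, aaaaab, XZ)
  read a, top X: go to p, push ε → (p, aaaab, Z)
  ε-move, top Z: go to r, push XZ → (r, aaaab, XZ)
  read a, top X: go to p, push ε → (p, aaab, Z)
  ε-move, top Z: go to r, push XZ → (r, aaab, XZ)
  read a, top X: go to p, push ε → (p, aab, Z)
  ε-move, top Z: go to r, push XZ → (r, aab, XZ)
  read a, top X: go to p, push ε → (p, ab, Z)
  ε-move, top Z: go to r, push XZ → (r, ab, XZ)
  read a, top X: go to p, push ε → (p, b, Z)
  ε-move, top Z: go to r, push XZ → (r, b, XZ)
  read b, top X: go to s, push AB → (s, ε, ABZ)
All input consumed in state s with stack ABZ.

ABZ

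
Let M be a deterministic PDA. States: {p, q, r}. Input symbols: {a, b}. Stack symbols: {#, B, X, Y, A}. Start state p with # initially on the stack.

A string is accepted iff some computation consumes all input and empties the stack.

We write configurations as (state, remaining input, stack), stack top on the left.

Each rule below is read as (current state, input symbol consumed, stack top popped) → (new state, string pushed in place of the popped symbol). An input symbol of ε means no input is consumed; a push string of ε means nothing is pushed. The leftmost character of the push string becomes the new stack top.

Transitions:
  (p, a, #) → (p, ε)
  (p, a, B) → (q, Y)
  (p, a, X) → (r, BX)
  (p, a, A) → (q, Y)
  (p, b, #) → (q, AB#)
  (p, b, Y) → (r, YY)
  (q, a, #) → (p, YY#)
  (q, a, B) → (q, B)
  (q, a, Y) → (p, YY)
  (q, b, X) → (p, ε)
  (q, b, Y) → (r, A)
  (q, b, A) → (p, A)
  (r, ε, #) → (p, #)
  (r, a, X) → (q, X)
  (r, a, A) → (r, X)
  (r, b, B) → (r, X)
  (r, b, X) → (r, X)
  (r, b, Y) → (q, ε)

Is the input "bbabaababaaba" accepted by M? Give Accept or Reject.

Accept

(p, bbabaababaaba, #) ⊢ (q, babaababaaba, AB#) ⊢ (p, abaababaaba, AB#) ⊢ (q, baababaaba, YB#) ⊢ (r, aababaaba, AB#) ⊢ (r, ababaaba, XB#) ⊢ (q, babaaba, XB#) ⊢ (p, abaaba, B#) ⊢ (q, baaba, Y#) ⊢ (r, aaba, A#) ⊢ (r, aba, X#) ⊢ (q, ba, X#) ⊢ (p, a, #) ⊢ (p, ε, ε)
All input consumed and the stack is empty.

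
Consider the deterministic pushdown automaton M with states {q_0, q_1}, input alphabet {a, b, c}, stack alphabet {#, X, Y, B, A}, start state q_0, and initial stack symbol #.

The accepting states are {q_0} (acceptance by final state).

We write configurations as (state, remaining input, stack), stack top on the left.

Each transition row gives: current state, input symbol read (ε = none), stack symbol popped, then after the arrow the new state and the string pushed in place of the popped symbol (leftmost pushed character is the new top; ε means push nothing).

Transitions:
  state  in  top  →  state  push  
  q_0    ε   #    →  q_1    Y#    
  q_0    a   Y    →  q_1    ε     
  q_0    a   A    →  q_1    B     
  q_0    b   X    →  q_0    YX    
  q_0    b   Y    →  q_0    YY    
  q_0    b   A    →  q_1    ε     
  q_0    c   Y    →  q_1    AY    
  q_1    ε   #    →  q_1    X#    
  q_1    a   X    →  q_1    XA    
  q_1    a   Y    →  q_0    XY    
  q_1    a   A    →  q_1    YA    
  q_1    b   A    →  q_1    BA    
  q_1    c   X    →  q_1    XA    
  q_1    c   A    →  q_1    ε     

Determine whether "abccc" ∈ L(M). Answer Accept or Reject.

(q_0, abccc, #) ⊢ (q_1, abccc, Y#) ⊢ (q_0, bccc, XY#) ⊢ (q_0, ccc, YXY#) ⊢ (q_1, cc, AYXY#) ⊢ (q_1, c, YXY#)
No transition applies at (q_1, c, YXY#); input not fully consumed.

Reject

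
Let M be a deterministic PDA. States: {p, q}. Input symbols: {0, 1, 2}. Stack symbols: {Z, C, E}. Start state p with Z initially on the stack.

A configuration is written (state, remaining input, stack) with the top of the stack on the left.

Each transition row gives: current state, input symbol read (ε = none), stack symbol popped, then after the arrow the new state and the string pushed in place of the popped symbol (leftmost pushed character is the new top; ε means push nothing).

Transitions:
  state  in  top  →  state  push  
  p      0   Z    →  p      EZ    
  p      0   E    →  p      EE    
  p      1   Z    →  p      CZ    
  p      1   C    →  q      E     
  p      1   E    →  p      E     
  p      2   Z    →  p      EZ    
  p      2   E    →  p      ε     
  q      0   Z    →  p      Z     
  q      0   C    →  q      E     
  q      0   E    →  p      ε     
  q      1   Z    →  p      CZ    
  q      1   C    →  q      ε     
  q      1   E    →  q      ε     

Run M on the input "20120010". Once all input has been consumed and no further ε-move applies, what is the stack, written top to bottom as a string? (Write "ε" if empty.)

EEEEZ

(p, 20120010, Z)
  read 2, top Z: go to p, push EZ → (p, 0120010, EZ)
  read 0, top E: go to p, push EE → (p, 120010, EEZ)
  read 1, top E: go to p, push E → (p, 20010, EEZ)
  read 2, top E: go to p, push ε → (p, 0010, EZ)
  read 0, top E: go to p, push EE → (p, 010, EEZ)
  read 0, top E: go to p, push EE → (p, 10, EEEZ)
  read 1, top E: go to p, push E → (p, 0, EEEZ)
  read 0, top E: go to p, push EE → (p, ε, EEEEZ)
All input consumed in state p with stack EEEEZ.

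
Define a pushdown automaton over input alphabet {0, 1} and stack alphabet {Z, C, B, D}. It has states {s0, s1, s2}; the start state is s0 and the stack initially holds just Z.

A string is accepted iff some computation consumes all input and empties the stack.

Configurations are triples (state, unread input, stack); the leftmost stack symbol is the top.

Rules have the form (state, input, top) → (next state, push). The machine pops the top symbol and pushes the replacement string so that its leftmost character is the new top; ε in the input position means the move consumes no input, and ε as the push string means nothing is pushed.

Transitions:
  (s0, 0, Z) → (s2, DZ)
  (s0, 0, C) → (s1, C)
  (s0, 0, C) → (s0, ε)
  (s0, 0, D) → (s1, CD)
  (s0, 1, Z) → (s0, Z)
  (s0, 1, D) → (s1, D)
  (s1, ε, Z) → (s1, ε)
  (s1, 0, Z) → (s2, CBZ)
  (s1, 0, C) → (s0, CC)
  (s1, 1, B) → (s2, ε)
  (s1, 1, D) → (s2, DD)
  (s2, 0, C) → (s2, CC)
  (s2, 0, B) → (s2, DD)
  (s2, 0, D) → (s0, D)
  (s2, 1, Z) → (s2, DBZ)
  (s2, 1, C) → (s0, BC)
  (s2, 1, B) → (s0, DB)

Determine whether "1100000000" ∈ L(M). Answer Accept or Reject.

Reject

No computation consumes all input and empties the stack.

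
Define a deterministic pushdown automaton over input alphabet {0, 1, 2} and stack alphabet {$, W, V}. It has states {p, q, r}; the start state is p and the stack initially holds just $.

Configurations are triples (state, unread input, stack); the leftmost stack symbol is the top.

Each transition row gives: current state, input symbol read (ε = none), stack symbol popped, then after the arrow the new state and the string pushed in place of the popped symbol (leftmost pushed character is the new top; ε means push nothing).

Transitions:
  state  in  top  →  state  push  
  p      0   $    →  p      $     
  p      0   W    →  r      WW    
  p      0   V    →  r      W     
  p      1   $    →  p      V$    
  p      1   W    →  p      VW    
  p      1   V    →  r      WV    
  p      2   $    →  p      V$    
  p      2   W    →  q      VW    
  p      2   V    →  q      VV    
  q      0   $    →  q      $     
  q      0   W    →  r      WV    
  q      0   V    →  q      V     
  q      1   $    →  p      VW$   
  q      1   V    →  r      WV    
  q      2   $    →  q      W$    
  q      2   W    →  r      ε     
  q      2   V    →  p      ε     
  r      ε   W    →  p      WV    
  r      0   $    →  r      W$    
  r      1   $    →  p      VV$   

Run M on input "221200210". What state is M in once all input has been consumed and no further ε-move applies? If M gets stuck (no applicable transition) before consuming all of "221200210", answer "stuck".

p

(p, 221200210, $)
  read 2, top $: go to p, push V$ → (p, 21200210, V$)
  read 2, top V: go to q, push VV → (q, 1200210, VV$)
  read 1, top V: go to r, push WV → (r, 200210, WVV$)
  ε-move, top W: go to p, push WV → (p, 200210, WVVV$)
  read 2, top W: go to q, push VW → (q, 00210, VWVVV$)
  read 0, top V: go to q, push V → (q, 0210, VWVVV$)
  read 0, top V: go to q, push V → (q, 210, VWVVV$)
  read 2, top V: go to p, push ε → (p, 10, WVVV$)
  read 1, top W: go to p, push VW → (p, 0, VWVVV$)
  read 0, top V: go to r, push W → (r, ε, WWVVV$)
  ε-move, top W: go to p, push WV → (p, ε, WVWVVV$)
All input consumed; M is in state p.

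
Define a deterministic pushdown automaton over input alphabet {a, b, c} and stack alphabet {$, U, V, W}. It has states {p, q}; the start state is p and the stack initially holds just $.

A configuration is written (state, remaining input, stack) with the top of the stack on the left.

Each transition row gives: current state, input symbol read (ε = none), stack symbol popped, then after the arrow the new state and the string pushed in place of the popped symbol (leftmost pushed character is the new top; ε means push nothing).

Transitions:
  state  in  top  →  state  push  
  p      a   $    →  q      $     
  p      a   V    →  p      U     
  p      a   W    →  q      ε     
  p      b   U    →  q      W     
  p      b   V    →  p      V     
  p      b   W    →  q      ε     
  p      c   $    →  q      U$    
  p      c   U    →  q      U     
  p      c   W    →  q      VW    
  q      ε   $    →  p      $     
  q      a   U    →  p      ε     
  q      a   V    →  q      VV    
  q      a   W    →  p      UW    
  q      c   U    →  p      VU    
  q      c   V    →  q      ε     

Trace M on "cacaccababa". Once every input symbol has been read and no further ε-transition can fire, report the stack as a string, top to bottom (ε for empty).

UWWU$

(p, cacaccababa, $) ⊢ (q, acaccababa, U$) ⊢ (p, caccababa, $) ⊢ (q, accababa, U$) ⊢ (p, ccababa, $) ⊢ (q, cababa, U$) ⊢ (p, ababa, VU$) ⊢ (p, baba, UU$) ⊢ (q, aba, WU$) ⊢ (p, ba, UWU$) ⊢ (q, a, WWU$) ⊢ (p, ε, UWWU$)
All input consumed in state p with stack UWWU$.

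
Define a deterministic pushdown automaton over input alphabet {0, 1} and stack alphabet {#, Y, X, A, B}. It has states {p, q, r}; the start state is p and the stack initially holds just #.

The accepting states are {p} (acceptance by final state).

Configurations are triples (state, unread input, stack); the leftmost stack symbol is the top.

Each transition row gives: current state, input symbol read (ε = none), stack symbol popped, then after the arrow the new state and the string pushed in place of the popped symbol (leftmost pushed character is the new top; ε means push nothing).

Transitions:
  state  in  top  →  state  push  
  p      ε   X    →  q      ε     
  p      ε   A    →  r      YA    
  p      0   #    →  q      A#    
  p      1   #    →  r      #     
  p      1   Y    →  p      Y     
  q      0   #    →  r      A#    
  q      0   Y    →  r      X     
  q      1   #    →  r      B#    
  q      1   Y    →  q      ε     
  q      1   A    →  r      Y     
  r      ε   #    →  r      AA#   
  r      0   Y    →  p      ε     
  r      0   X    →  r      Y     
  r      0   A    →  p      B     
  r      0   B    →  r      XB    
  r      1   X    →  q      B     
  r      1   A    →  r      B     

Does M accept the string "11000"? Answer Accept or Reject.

(p, 11000, #)
  read 1, top #: go to r, push # → (r, 1000, #)
  ε-move, top #: go to r, push AA# → (r, 1000, AA#)
  read 1, top A: go to r, push B → (r, 000, BA#)
  read 0, top B: go to r, push XB → (r, 00, XBA#)
  read 0, top X: go to r, push Y → (r, 0, YBA#)
  read 0, top Y: go to p, push ε → (p, ε, BA#)
All input consumed; state p ∈ F.

Accept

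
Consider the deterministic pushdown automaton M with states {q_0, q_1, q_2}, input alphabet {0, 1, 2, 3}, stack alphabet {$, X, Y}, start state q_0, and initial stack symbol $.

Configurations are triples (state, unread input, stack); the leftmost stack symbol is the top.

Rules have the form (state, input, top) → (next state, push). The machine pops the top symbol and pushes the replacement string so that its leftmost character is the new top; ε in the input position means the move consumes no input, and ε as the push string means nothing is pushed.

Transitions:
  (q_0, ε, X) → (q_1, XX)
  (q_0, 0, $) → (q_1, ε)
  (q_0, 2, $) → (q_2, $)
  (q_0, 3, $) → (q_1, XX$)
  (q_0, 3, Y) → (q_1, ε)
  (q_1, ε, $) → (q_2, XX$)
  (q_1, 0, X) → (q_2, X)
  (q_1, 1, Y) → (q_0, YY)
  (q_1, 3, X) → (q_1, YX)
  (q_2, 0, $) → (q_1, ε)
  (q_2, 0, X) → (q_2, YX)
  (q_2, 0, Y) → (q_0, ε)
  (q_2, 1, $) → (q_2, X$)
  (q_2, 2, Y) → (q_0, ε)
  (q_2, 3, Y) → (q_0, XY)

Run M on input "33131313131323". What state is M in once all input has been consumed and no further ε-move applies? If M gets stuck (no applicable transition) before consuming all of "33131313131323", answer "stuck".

(q_0, 33131313131323, $)
  read 3, top $: go to q_1, push XX$ → (q_1, 3131313131323, XX$)
  read 3, top X: go to q_1, push YX → (q_1, 131313131323, YXX$)
  read 1, top Y: go to q_0, push YY → (q_0, 31313131323, YYXX$)
  read 3, top Y: go to q_1, push ε → (q_1, 1313131323, YXX$)
  read 1, top Y: go to q_0, push YY → (q_0, 313131323, YYXX$)
  read 3, top Y: go to q_1, push ε → (q_1, 13131323, YXX$)
  read 1, top Y: go to q_0, push YY → (q_0, 3131323, YYXX$)
  read 3, top Y: go to q_1, push ε → (q_1, 131323, YXX$)
  read 1, top Y: go to q_0, push YY → (q_0, 31323, YYXX$)
  read 3, top Y: go to q_1, push ε → (q_1, 1323, YXX$)
  read 1, top Y: go to q_0, push YY → (q_0, 323, YYXX$)
  read 3, top Y: go to q_1, push ε → (q_1, 23, YXX$)
No transition for (q_1, 2, top Y); M blocks with input 23 remaining.

stuck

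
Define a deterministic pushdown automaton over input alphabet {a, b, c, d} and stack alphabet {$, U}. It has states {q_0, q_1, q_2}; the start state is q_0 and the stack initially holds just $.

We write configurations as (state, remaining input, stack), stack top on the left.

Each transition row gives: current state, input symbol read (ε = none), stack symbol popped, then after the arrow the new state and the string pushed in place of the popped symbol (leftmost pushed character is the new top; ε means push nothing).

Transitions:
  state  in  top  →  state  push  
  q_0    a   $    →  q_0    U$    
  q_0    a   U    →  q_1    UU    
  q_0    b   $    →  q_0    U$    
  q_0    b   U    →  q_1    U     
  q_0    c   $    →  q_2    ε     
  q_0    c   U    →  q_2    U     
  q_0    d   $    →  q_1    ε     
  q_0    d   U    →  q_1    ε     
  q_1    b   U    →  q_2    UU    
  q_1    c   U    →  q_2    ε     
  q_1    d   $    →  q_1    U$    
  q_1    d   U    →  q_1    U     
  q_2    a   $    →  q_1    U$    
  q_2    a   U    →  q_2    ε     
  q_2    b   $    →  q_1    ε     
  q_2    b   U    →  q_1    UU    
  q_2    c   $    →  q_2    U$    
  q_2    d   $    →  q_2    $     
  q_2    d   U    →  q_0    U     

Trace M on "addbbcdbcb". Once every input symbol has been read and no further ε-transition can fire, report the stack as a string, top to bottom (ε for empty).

UU$

(q_0, addbbcdbcb, $) ⊢ (q_0, ddbbcdbcb, U$) ⊢ (q_1, dbbcdbcb, $) ⊢ (q_1, bbcdbcb, U$) ⊢ (q_2, bcdbcb, UU$) ⊢ (q_1, cdbcb, UUU$) ⊢ (q_2, dbcb, UU$) ⊢ (q_0, bcb, UU$) ⊢ (q_1, cb, UU$) ⊢ (q_2, b, U$) ⊢ (q_1, ε, UU$)
All input consumed in state q_1 with stack UU$.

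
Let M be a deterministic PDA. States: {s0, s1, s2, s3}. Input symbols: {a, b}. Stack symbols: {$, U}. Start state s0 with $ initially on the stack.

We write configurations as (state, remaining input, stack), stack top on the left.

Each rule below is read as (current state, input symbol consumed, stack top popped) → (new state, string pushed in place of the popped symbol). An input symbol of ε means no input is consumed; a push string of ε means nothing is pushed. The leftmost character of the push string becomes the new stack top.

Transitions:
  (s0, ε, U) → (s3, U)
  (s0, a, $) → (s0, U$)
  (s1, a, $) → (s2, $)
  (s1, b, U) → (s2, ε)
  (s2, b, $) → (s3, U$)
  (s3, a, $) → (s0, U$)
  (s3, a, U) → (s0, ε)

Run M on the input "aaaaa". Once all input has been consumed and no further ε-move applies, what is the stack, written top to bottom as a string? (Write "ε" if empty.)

U$

(s0, aaaaa, $) ⊢ (s0, aaaa, U$) ⊢ (s3, aaaa, U$) ⊢ (s0, aaa, $) ⊢ (s0, aa, U$) ⊢ (s3, aa, U$) ⊢ (s0, a, $) ⊢ (s0, ε, U$) ⊢ (s3, ε, U$)
All input consumed in state s3 with stack U$.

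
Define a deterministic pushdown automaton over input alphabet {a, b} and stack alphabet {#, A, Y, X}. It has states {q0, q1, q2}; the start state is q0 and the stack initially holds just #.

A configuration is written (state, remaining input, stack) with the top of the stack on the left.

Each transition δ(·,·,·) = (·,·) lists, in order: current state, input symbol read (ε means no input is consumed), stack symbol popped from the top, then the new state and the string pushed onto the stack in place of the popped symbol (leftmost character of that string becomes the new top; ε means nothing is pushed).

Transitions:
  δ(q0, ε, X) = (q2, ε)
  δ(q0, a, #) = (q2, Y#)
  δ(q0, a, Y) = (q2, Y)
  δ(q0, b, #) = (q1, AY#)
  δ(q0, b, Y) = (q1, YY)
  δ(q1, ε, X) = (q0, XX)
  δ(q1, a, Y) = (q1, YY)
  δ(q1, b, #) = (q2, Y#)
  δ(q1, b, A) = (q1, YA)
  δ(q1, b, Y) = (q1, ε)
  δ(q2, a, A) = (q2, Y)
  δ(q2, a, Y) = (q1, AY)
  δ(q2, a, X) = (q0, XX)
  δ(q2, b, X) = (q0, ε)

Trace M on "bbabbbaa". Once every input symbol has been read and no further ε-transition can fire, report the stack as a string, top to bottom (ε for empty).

YYYAY#

(q0, bbabbbaa, #)
  read b, top #: go to q1, push AY# → (q1, babbbaa, AY#)
  read b, top A: go to q1, push YA → (q1, abbbaa, YAY#)
  read a, top Y: go to q1, push YY → (q1, bbbaa, YYAY#)
  read b, top Y: go to q1, push ε → (q1, bbaa, YAY#)
  read b, top Y: go to q1, push ε → (q1, baa, AY#)
  read b, top A: go to q1, push YA → (q1, aa, YAY#)
  read a, top Y: go to q1, push YY → (q1, a, YYAY#)
  read a, top Y: go to q1, push YY → (q1, ε, YYYAY#)
All input consumed in state q1 with stack YYYAY#.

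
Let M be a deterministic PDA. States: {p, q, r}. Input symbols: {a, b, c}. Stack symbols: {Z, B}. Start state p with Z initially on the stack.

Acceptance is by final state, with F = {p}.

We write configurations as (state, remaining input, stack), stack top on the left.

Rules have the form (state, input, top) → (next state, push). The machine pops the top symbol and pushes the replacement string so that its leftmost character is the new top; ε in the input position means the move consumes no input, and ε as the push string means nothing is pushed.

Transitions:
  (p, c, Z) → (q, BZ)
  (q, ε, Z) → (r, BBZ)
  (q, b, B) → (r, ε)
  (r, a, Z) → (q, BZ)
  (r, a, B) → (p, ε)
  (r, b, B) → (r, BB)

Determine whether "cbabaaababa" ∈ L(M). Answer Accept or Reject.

Reject

(p, cbabaaababa, Z) ⊢ (q, babaaababa, BZ) ⊢ (r, abaaababa, Z) ⊢ (q, baaababa, BZ) ⊢ (r, aaababa, Z) ⊢ (q, aababa, BZ)
No transition applies at (q, aababa, BZ); input not fully consumed.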